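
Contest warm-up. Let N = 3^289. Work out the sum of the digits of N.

3^289 = 772756406027696636078093489486631531815180023513451746128809350868877244195493441005493777234099032940159779395631842722786797026004932483
Sum of its 138 digits: 630.

630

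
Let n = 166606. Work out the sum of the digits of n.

1+6+6+6+0+6 = 25

25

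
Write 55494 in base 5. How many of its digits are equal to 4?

2

55494 in base 5 is 3233434.
The digit 4 appears 2 times.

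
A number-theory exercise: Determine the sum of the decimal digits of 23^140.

23^140 = 43842674828675007089296284082286347933433853309203706038673070947402171609713701292509866601728526231163022860819144574862187111284480543609224375566479963275710507246722707655203537991106401
Sum of its 191 digits: 808.

808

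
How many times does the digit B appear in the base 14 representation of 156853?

1

156853 in base 14 is 4123B.
The digit B appears 1 time.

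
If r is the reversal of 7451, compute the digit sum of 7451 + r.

Reversal of 7451 is 1547; 7451 + 1547 = 8998.
Digit sum of 8998: 8+9+9+8 = 34.

34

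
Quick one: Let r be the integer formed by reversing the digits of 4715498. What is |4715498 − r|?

4229676

Reverse of 4715498 is 8945174.
|4715498 − 8945174| = 4229676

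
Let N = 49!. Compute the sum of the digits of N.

225

49! = 608281864034267560872252163321295376887552831379210240000000000
Sum of its 63 digits: 225.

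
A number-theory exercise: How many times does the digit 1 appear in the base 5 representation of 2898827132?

3

2898827132 in base 5 is 21414044432012.
The digit 1 appears 3 times.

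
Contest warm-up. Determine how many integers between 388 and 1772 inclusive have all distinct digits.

The integers in [388, 1772] that have all distinct digits: 389, 390, 391, 392, 394, 395, …, 1768, 1769.
819 qualify.

819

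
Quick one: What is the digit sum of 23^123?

746

23^123 = 310830645388221229862399853154632371436178147989403533068374140330232726646012654829356036792658947360110570975113008772299548005313894389199908475841673438748632602567
Sum of its 168 digits: 746.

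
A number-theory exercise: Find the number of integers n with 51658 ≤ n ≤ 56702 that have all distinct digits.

1364

The integers in [51658, 56702] that have all distinct digits: 51670, 51672, 51673, 51674, 51678, 51679, …, 56701, 56702.
1364 qualify.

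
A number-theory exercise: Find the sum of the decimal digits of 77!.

432

77! = 145183092028285869634070784086308284983740379224208358846781574688061991349156420080065207861248000000000000000000
Sum of its 114 digits: 432.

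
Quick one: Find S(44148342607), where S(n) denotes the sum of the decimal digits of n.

43

4+4+1+4+8+3+4+2+6+0+7 = 43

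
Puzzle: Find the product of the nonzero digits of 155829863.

1×5×5×8×2×9×8×6×3 = 518400

518400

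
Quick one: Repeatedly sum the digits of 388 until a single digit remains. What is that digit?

3+8+8 = 19
1+9 = 10
1+0 = 1

1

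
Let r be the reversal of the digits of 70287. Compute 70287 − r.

Reverse of 70287 is 78207.
70287 − 78207 = -7920

-7920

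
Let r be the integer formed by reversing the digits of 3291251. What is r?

Reversing 3291251 gives 1521923.

1521923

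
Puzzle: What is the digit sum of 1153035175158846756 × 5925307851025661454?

1153035175158846756 × 5925307851025661454 = 6832088375877463414540402044722143224
Sum of its 37 digits: 144.

144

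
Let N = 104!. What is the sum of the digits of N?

702

104! = 10299016745145627623848583864765044283053772454999072182325491776887871732475287174542709871683888003235965704141638377695179741979175588724736000000000000000000000000
Sum of its 167 digits: 702.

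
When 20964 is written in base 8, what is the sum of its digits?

20

20964 in base 8 is 50744.
Digit sum: 5+0+7+4+4 = 20.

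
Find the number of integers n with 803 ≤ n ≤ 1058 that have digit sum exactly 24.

The integers in [803, 1058] that have digit sum exactly 24: 879, 888, 897, 969, 978, 987, 996.
7 qualify.

7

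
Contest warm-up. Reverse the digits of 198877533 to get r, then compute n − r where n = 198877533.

Reverse of 198877533 is 335778891.
198877533 − 335778891 = -136901358

-136901358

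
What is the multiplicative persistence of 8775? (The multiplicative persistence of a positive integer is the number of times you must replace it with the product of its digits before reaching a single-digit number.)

8775 → 1960 → 0 (2 steps)

2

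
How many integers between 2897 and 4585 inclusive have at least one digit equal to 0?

The integers in [2897, 4585] that have at least one digit equal to 0: 2900, 2901, 2902, 2903, 2904, 2905, …, 4570, 4580.
484 qualify.

484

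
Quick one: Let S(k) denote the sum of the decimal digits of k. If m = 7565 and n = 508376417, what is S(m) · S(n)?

943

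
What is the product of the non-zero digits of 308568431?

69120

3×8×5×6×8×4×3×1 = 69120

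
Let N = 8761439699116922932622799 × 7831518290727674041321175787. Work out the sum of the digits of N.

8761439699116922932622799 × 7831518290727674041321175787 = 68615375256741751029004085771977833804964234442967813
Sum of its 53 digits: 243.

243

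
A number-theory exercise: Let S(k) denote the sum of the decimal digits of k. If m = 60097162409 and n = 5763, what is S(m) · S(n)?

S(60097162409) = 6+0+0+9+7+1+6+2+4+0+9 = 44.
S(5763) = 5+7+6+3 = 21.
44 · 21 = 924.

924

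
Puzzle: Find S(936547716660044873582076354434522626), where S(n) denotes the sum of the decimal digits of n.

160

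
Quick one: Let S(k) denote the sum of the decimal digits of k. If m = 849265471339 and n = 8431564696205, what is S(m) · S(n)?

S(849265471339) = 8+4+9+2+6+5+4+7+1+3+3+9 = 61.
S(8431564696205) = 8+4+3+1+5+6+4+6+9+6+2+0+5 = 59.
61 · 59 = 3599.

3599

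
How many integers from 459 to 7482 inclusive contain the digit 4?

The integers in [459, 7482] that contain the digit 4: 459, 460, 461, 462, 463, 464, …, 7481, 7482.
2650 qualify.

2650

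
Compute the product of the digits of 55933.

2025

5×5×9×3×3 = 2025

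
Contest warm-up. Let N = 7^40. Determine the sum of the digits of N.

142

7^40 = 6366805760909027985741435139224001
Sum of its 34 digits: 142.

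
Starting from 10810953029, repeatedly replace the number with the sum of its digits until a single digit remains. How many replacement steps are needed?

10810953029 → 38 → 11 → 2 (3 steps)

3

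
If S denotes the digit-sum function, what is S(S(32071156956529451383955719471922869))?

16

First digit sum: 169.
1+6+9 = 16.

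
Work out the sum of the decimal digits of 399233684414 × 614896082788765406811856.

176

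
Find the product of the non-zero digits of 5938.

1080

5×9×3×8 = 1080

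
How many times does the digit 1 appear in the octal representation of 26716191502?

26716191502 in base 8 is 307032135416.
The digit 1 appears 2 times.

2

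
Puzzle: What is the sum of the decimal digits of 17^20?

82

17^20 = 4064231406647572522401601
Sum of its 25 digits: 82.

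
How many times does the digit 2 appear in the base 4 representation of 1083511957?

2

1083511957 in base 4 is 1000211101102111.
The digit 2 appears 2 times.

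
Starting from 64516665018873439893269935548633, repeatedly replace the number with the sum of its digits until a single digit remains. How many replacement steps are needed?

64516665018873439893269935548633 → 165 → 12 → 3 (3 steps)

3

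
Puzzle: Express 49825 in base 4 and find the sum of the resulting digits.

10

49825 in base 4 is 30022201.
Digit sum: 3+0+0+2+2+2+0+1 = 10.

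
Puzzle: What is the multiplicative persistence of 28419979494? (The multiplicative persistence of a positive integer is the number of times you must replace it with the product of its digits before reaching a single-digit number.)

2

28419979494 → 47029248 → 0 (2 steps)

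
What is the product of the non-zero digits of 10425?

40

1×4×2×5 = 40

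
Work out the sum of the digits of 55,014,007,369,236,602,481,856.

91

5+5+0+1+4+0+0+7+3+6+9+2+3+6+6+0+2+4+8+1+8+5+6 = 91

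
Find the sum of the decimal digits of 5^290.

5^290 = 50269117084648719903700704819059462584066206847994363546742262959995957808350370370151402332542279191318359772826950435974839486570749121564748951798875785751071799956068986148238764144480228424072265625
Sum of its 203 digits: 970.

970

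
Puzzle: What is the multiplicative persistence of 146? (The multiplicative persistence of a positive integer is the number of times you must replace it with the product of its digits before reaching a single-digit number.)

2

146 → 24 → 8 (2 steps)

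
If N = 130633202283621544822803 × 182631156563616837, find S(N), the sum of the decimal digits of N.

198

130633202283621544822803 × 182631156563616837 = 23857692818666714875770279048349952334111
Sum of its 41 digits: 198.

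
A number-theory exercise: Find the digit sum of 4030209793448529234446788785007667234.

4+0+3+0+2+0+9+7+9+3+4+4+8+5+2+9+2+3+4+4+4+6+7+8+8+7+8+5+0+0+7+6+6+7+2+3+4 = 170

170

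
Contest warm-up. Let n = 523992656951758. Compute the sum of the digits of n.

82

5+2+3+9+9+2+6+5+6+9+5+1+7+5+8 = 82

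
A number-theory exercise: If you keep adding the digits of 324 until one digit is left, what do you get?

3+2+4 = 9

9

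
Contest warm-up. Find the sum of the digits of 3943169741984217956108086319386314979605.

195

3+9+4+3+1+6+9+7+4+1+9+8+4+2+1+7+9+5+6+1+0+8+0+8+6+3+1+9+3+8+6+3+1+4+9+7+9+6+0+5 = 195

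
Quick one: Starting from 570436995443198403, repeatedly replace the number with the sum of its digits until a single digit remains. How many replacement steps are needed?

570436995443198403 → 84 → 12 → 3 (3 steps)

3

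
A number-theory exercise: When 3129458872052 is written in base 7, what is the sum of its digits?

50

3129458872052 in base 7 is 442044623340662.
Digit sum: 4+4+2+0+4+4+6+2+3+3+4+0+6+6+2 = 50.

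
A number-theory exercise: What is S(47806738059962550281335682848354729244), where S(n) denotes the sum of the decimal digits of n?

4+7+8+0+6+7+3+8+0+5+9+9+6+2+5+5+0+2+8+1+3+3+5+6+8+2+8+4+8+3+5+4+7+2+9+2+4+4 = 182

182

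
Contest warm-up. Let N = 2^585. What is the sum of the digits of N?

764

2^585 = 126633165554229521438977290762059361297987250739820462036000284719563379254544315991201997343356439034674007770120263341747898897565056619503383631412169301973302667340133957632
Sum of its 177 digits: 764.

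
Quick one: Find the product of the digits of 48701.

0

4×8×7×0×1 = 0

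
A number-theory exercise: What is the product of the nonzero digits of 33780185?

3×3×7×8×1×8×5 = 20160

20160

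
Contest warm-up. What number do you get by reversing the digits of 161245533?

335542161

Reversing 161245533 gives 335542161.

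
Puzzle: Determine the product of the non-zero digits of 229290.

648

2×2×9×2×9 = 648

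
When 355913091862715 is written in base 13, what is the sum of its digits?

355913091862715 in base 13 is 123795CAAA187A.
Digit sum: 1+2+3+7+9+5+12+10+10+10+1+8+7+10 = 95.

95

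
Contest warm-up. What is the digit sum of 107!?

107! = 12265202031961379393517517010387338887131568154382945052653251412013535324922144249034658613287059061933743916719318560380966506520420000368175349760000000000000000000000000
Sum of its 173 digits: 594.

594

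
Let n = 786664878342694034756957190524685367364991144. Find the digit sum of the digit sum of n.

6

First digit sum: 231.
2+3+1 = 6.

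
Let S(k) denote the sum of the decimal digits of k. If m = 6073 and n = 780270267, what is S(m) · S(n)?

S(6073) = 6+0+7+3 = 16.
S(780270267) = 7+8+0+2+7+0+2+6+7 = 39.
16 · 39 = 624.

624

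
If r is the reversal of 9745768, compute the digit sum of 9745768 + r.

29

Reversal of 9745768 is 8675479; 9745768 + 8675479 = 18421247.
Digit sum of 18421247: 1+8+4+2+1+2+4+7 = 29.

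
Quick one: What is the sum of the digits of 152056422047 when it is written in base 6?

152056422047 in base 6 is 153504224500515.
Digit sum: 1+5+3+5+0+4+2+2+4+5+0+0+5+1+5 = 42.

42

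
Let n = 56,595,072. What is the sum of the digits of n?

5+6+5+9+5+0+7+2 = 39

39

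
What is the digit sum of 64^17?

118

64^17 = 5070602400912917605986812821504
Sum of its 31 digits: 118.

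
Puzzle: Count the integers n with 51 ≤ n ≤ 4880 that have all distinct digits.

2645

The integers in [51, 4880] that have all distinct digits: 51, 52, 53, 54, 56, 57, …, 4876, 4879.
2645 qualify.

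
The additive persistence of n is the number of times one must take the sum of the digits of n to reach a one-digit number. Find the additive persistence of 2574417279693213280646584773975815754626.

3

2574417279693213280646584773975815754626 → 197 → 17 → 8 (3 steps)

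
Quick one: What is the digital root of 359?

8

3+5+9 = 17
1+7 = 8
(Equivalently, 359 mod 9 = 8.)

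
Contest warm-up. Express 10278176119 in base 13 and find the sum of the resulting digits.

55

10278176119 in base 13 is C7A516923.
Digit sum: 12+7+10+5+1+6+9+2+3 = 55.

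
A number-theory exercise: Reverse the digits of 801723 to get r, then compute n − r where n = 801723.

Reverse of 801723 is 327108.
801723 − 327108 = 474615

474615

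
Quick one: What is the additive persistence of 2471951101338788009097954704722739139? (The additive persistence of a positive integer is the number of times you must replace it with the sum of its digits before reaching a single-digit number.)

3

2471951101338788009097954704722739139 → 165 → 12 → 3 (3 steps)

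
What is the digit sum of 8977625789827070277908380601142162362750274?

8+9+7+7+6+2+5+7+8+9+8+2+7+0+7+0+2+7+7+9+0+8+3+8+0+6+0+1+1+4+2+1+6+2+3+6+2+7+5+0+2+7+4 = 195

195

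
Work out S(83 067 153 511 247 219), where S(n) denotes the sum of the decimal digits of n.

65

8+3+0+6+7+1+5+3+5+1+1+2+4+7+2+1+9 = 65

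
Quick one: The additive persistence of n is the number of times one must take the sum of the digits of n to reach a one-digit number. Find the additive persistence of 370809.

2

370809 → 27 → 9 (2 steps)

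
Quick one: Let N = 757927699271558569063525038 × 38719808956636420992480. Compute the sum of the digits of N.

757927699271558569063525038 × 38719808956636420992480 = 29346815718737729257102909576842497556851289714240
Sum of its 50 digits: 243.

243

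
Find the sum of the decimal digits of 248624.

26

2+4+8+6+2+4 = 26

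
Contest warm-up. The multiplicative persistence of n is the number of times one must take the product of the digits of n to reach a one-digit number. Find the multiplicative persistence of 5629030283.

5629030283 → 0 (1 step)

1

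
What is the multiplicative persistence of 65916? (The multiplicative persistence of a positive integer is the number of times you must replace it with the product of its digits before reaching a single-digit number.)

65916 → 1620 → 0 (2 steps)

2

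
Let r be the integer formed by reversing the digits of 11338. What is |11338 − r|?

Reverse of 11338 is 83311.
|11338 − 83311| = 71973

71973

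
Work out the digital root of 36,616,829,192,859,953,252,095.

3+6+6+1+6+8+2+9+1+9+2+8+5+9+9+5+3+2+5+2+0+9+5 = 115
1+1+5 = 7

7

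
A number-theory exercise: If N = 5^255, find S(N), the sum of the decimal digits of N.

5^255 = 17272337110188889250772703725600799142232000728872562770047406940337183606324854115943015006944576453121094587892299327193990197893663893387306007554116149549372494220733642578125
Sum of its 179 digits: 773.

773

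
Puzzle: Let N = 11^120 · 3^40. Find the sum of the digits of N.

11^120 · 3^40 = 1127125843707864323977714730344384469740442104134273501200562279780149571549487759273617961661642191360694646066248530684542487437484656396344001
Sum of its 145 digits: 630.

630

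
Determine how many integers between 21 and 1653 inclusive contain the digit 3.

The integers in [21, 1653] that contain the digit 3: 23, 30, 31, 32, 33, 34, …, 1643, 1653.
479 qualify.

479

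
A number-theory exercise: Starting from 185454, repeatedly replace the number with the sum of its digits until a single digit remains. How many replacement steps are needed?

185454 → 27 → 9 (2 steps)

2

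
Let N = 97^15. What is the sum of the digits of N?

145

97^15 = 633251189136789386043275954593
Sum of its 30 digits: 145.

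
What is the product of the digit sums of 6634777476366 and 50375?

S(6634777476366) = 6+6+3+4+7+7+7+4+7+6+3+6+6 = 72.
S(50375) = 5+0+3+7+5 = 20.
72 · 20 = 1440.

1440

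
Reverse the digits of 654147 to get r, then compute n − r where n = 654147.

Reverse of 654147 is 741456.
654147 − 741456 = -87309

-87309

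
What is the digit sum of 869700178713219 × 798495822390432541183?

186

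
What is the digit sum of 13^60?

298

13^60 = 6864377172744689378196133203444067624537070830997366604446306636401
Sum of its 67 digits: 298.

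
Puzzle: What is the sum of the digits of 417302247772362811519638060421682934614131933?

4+1+7+3+0+2+2+4+7+7+7+2+3+6+2+8+1+1+5+1+9+6+3+8+0+6+0+4+2+1+6+8+2+9+3+4+6+1+4+1+3+1+9+3+3 = 175

175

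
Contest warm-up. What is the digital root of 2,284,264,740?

3

2+2+8+4+2+6+4+7+4+0 = 39
3+9 = 12
1+2 = 3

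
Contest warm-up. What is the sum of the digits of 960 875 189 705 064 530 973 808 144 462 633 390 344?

174

9+6+0+8+7+5+1+8+9+7+0+5+0+6+4+5+3+0+9+7+3+8+0+8+1+4+4+4+6+2+6+3+3+3+9+0+3+4+4 = 174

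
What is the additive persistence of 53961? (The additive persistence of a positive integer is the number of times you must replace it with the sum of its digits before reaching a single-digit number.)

53961 → 24 → 6 (2 steps)

2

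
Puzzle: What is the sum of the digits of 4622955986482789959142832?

4+6+2+2+9+5+5+9+8+6+4+8+2+7+8+9+9+5+9+1+4+2+8+3+2 = 137

137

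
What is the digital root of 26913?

3

2+6+9+1+3 = 21
2+1 = 3
(Equivalently, 26913 mod 9 = 3.)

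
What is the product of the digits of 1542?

40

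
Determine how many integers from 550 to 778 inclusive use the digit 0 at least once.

The integers in [550, 778] that use the digit 0 at least once: 550, 560, 570, 580, 590, 600, …, 760, 770.
41 qualify.

41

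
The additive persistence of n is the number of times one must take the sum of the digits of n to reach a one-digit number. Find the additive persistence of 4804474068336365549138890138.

2

4804474068336365549138890138 → 130 → 4 (2 steps)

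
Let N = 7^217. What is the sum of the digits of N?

799

7^217 = 2433742818959502347943450005071329052791986482338949364691974502909352359235489219758413452752079745640262125041128267154222978114597020205328636492628942333776331947920661334370827207
Sum of its 184 digits: 799.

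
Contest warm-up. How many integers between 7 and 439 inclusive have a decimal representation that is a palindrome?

46

The integers in [7, 439] that have a decimal representation that is a palindrome: 7, 8, 9, 11, 22, 33, …, 424, 434.
46 qualify.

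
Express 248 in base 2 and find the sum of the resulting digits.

5

248 in base 2 is 11111000.
Digit sum: 1+1+1+1+1+0+0+0 = 5.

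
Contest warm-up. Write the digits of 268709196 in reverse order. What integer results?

691907862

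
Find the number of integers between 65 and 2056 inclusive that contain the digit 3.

541

The integers in [65, 2056] that contain the digit 3: 73, 83, 93, 103, 113, 123, …, 2043, 2053.
541 qualify.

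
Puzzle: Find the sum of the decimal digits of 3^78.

153

3^78 = 16423203268260658146231467800709255289
Sum of its 38 digits: 153.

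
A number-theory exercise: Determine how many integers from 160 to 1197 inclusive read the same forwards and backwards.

The integers in [160, 1197] that read the same forwards and backwards: 161, 171, 181, 191, 202, 212, …, 1001, 1111.
86 qualify.

86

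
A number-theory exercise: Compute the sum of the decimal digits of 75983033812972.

67

7+5+9+8+3+0+3+3+8+1+2+9+7+2 = 67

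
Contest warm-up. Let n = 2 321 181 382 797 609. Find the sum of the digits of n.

2+3+2+1+1+8+1+3+8+2+7+9+7+6+0+9 = 69

69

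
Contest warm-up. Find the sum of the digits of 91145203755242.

50

9+1+1+4+5+2+0+3+7+5+5+2+4+2 = 50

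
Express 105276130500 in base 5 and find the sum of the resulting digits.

24

105276130500 in base 5 is 3211101142134000.
Digit sum: 3+2+1+1+1+0+1+1+4+2+1+3+4+0+0+0 = 24.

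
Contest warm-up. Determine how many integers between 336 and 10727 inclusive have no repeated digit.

The integers in [336, 10727] that have no repeated digit: 340, 341, 342, 345, 346, 347, …, 10725, 10726.
5230 qualify.

5230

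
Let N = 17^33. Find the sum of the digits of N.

170

17^33 = 40254497110927943179349807054456171205137
Sum of its 41 digits: 170.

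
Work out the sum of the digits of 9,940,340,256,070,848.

69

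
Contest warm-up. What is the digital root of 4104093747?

4+1+0+4+0+9+3+7+4+7 = 39
3+9 = 12
1+2 = 3

3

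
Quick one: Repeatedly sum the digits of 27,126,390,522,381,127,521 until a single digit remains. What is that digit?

2+7+1+2+6+3+9+0+5+2+2+3+8+1+1+2+7+5+2+1 = 69
6+9 = 15
1+5 = 6
(Equivalently, 27,126,390,522,381,127,521 mod 9 = 6.)

6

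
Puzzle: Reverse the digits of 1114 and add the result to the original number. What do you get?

5225

Reverse of 1114 is 4111.
1114 + 4111 = 5225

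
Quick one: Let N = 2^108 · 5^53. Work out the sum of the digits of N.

92

2^108 · 5^53 = 3602879701896396800000000000000000000000000000000000000000000000000000
Sum of its 70 digits: 92.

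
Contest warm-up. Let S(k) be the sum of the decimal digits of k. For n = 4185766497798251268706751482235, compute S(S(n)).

11

First digit sum: 155.
1+5+5 = 11.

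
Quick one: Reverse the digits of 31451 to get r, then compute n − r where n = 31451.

16038

Reverse of 31451 is 15413.
31451 − 15413 = 16038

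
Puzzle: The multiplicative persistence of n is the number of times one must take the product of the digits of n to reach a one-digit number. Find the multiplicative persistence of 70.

70 → 0 (1 step)

1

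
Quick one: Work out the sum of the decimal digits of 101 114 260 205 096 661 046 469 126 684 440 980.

1+0+1+1+1+4+2+6+0+2+0+5+0+9+6+6+6+1+0+4+6+4+6+9+1+2+6+6+8+4+4+4+0+9+8+0 = 132

132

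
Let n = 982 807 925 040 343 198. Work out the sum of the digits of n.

82

9+8+2+8+0+7+9+2+5+0+4+0+3+4+3+1+9+8 = 82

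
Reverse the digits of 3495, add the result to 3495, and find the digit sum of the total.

24

Reversal of 3495 is 5943; 3495 + 5943 = 9438.
Digit sum of 9438: 9+4+3+8 = 24.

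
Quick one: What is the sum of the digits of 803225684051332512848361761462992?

136

8+0+3+2+2+5+6+8+4+0+5+1+3+3+2+5+1+2+8+4+8+3+6+1+7+6+1+4+6+2+9+9+2 = 136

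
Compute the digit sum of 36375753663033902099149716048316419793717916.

3+6+3+7+5+7+5+3+6+6+3+0+3+3+9+0+2+0+9+9+1+4+9+7+1+6+0+4+8+3+1+6+4+1+9+7+9+3+7+1+7+9+1+6 = 203

203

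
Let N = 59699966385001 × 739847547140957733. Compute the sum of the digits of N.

147

59699966385001 × 739847547140957733 = 44168873694340619364352946162733
Sum of its 32 digits: 147.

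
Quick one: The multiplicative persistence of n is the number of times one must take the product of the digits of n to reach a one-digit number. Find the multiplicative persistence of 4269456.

2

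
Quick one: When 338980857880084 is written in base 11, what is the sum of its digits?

74

338980857880084 in base 11 is 99011A7A073692.
Digit sum: 9+9+0+1+1+10+7+10+0+7+3+6+9+2 = 74.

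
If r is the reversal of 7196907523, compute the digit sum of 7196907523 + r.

26

Reversal of 7196907523 is 3257096917; 7196907523 + 3257096917 = 10454004440.
Digit sum of 10454004440: 1+0+4+5+4+0+0+4+4+4+0 = 26.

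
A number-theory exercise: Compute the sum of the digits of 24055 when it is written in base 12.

24055 in base 12 is 11B07.
Digit sum: 1+1+11+0+7 = 20.

20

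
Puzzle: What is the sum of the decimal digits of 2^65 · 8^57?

337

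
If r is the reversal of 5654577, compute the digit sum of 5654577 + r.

24

Reversal of 5654577 is 7754565; 5654577 + 7754565 = 13409142.
Digit sum of 13409142: 1+3+4+0+9+1+4+2 = 24.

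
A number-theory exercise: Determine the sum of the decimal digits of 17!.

17! = 355687428096000
Sum of its 15 digits: 63.

63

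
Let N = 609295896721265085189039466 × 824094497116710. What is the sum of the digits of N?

207

609295896721265085189039466 × 824094497116710 = 502117395603785823688862476738831398076860
Sum of its 42 digits: 207.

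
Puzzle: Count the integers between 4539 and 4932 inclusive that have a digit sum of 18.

The integers in [4539, 4932] that have a digit sum of 18: 4545, 4554, 4563, 4572, 4581, 4590, …, 4923, 4932.
34 qualify.

34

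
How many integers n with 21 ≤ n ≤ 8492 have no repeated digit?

4523

The integers in [21, 8492] that have no repeated digit: 21, 23, 24, 25, 26, 27, …, 8491, 8492.
4523 qualify.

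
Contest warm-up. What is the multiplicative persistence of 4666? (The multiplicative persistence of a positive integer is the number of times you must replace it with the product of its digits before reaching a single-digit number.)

4666 → 864 → 192 → 18 → 8 (4 steps)

4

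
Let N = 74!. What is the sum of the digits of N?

378

74! = 330788544151938641225953028221253782145683251820934971170611926835411235700971565459250872320000000000000000
Sum of its 108 digits: 378.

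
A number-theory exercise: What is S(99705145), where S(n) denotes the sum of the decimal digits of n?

9+9+7+0+5+1+4+5 = 40

40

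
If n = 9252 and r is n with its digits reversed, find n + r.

11781

Reverse of 9252 is 2529.
9252 + 2529 = 11781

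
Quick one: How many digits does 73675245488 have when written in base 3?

23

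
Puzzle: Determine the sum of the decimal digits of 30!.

117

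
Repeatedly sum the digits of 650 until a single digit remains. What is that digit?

2

6+5+0 = 11
1+1 = 2
(Equivalently, 650 mod 9 = 2.)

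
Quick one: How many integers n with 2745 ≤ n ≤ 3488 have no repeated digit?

The integers in [2745, 3488] that have no repeated digit: 2745, 2746, 2748, 2749, 2750, 2751, …, 3486, 3487.
360 qualify.

360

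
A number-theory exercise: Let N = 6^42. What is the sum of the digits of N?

6^42 = 481229803398374426442198455156736
Sum of its 33 digits: 153.

153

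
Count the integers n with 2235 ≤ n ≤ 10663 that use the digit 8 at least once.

2976

The integers in [2235, 10663] that use the digit 8 at least once: 2238, 2248, 2258, 2268, 2278, 2280, …, 10648, 10658.
2976 qualify.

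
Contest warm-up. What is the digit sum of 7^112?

394

7^112 = 44769318314604316098321141946300034230442844475654848781645818897465472518013620463849601347201
Sum of its 95 digits: 394.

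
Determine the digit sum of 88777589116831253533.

8+8+7+7+7+5+8+9+1+1+6+8+3+1+2+5+3+5+3+3 = 100

100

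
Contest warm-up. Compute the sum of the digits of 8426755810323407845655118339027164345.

8+4+2+6+7+5+5+8+1+0+3+2+3+4+0+7+8+4+5+6+5+5+1+1+8+3+3+9+0+2+7+1+6+4+3+4+5 = 155

155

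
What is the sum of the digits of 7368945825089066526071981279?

143

7+3+6+8+9+4+5+8+2+5+0+8+9+0+6+6+5+2+6+0+7+1+9+8+1+2+7+9 = 143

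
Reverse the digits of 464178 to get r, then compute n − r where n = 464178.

Reverse of 464178 is 871464.
464178 − 871464 = -407286

-407286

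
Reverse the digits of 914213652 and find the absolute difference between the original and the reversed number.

Reverse of 914213652 is 256312419.
|914213652 − 256312419| = 657901233

657901233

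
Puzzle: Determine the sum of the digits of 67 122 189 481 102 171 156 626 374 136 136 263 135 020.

6+7+1+2+2+1+8+9+4+8+1+1+0+2+1+7+1+1+5+6+6+2+6+3+7+4+1+3+6+1+3+6+2+6+3+1+3+5+0+2+0 = 143

143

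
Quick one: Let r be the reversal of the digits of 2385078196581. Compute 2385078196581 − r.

528159490749

Reverse of 2385078196581 is 1856918705832.
2385078196581 − 1856918705832 = 528159490749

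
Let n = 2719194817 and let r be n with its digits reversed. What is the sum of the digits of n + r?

Reversal of 2719194817 is 7184919172; 2719194817 + 7184919172 = 9904113989.
Digit sum of 9904113989: 9+9+0+4+1+1+3+9+8+9 = 53.

53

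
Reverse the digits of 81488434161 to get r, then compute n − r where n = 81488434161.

65344945743

Reverse of 81488434161 is 16143488418.
81488434161 − 16143488418 = 65344945743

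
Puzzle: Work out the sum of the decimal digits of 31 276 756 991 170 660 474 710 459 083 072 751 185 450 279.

191

3+1+2+7+6+7+5+6+9+9+1+1+7+0+6+6+0+4+7+4+7+1+0+4+5+9+0+8+3+0+7+2+7+5+1+1+8+5+4+5+0+2+7+9 = 191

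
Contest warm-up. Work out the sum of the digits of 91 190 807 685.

54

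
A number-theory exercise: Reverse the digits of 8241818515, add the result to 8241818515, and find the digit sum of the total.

68

Reversal of 8241818515 is 5158181428; 8241818515 + 5158181428 = 13399999943.
Digit sum of 13399999943: 1+3+3+9+9+9+9+9+9+4+3 = 68.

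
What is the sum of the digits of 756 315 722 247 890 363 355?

7+5+6+3+1+5+7+2+2+2+4+7+8+9+0+3+6+3+3+5+5 = 93

93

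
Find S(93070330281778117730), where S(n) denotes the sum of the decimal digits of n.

77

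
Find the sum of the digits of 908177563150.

52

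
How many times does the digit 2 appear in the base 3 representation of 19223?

19223 in base 3 is 222100222.
The digit 2 appears 6 times.

6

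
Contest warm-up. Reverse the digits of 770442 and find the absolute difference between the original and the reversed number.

Reverse of 770442 is 244077.
|770442 − 244077| = 526365

526365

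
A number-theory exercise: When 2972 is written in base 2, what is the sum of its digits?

7

2972 in base 2 is 101110011100.
Digit sum: 1+0+1+1+1+0+0+1+1+1+0+0 = 7.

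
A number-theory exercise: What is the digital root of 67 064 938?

6+7+0+6+4+9+3+8 = 43
4+3 = 7
(Equivalently, 67 064 938 mod 9 = 7.)

7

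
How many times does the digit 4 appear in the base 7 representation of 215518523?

1

215518523 in base 7 is 5224606613.
The digit 4 appears 1 time.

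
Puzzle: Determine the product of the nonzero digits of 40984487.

258048

4×9×8×4×4×8×7 = 258048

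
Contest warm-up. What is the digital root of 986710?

9+8+6+7+1+0 = 31
3+1 = 4
(Equivalently, 986710 mod 9 = 4.)

4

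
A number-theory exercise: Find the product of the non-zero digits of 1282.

32

1×2×8×2 = 32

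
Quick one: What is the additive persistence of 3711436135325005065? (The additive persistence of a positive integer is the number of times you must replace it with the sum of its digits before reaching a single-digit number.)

2

3711436135325005065 → 60 → 6 (2 steps)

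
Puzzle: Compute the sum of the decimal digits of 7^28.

7^28 = 459986536544739960976801
Sum of its 24 digits: 133.

133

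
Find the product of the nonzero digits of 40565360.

10800

4×5×6×5×3×6 = 10800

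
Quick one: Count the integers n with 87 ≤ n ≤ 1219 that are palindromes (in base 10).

The integers in [87, 1219] that are palindromes (in base 10): 88, 99, 101, 111, 121, 131, …, 1001, 1111.
94 qualify.

94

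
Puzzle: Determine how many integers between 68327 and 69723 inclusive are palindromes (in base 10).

14

The integers in [68327, 69723] that are palindromes (in base 10): 68386, 68486, 68586, 68686, 68786, 68886, …, 69596, 69696.
14 qualify.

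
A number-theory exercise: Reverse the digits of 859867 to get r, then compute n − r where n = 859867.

Reverse of 859867 is 768958.
859867 − 768958 = 90909

90909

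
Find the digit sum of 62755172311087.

55

6+2+7+5+5+1+7+2+3+1+1+0+8+7 = 55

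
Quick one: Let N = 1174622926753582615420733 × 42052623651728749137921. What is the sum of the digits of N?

246

1174622926753582615420733 × 42052623651728749137921 = 49395975871460554387478269129742294654459916093
Sum of its 47 digits: 246.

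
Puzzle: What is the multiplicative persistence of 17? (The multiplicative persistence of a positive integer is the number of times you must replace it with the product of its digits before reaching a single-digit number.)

1

17 → 7 (1 step)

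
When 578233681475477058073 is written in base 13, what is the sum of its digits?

133

578233681475477058073 in base 13 is 51AC97BBA9A33B77223.
Digit sum: 5+1+10+12+9+7+11+11+10+9+10+3+3+11+7+7+2+2+3 = 133.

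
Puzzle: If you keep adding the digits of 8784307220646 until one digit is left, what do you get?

3

8+7+8+4+3+0+7+2+2+0+6+4+6 = 57
5+7 = 12
1+2 = 3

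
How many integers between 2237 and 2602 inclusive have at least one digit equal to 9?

73

The integers in [2237, 2602] that have at least one digit equal to 9: 2239, 2249, 2259, 2269, 2279, 2289, …, 2598, 2599.
73 qualify.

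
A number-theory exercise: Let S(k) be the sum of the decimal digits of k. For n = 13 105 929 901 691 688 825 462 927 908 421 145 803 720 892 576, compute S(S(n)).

First digit sum: 214.
2+1+4 = 7.

7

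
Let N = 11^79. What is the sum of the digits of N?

362

11^79 = 18621820132595144528407508578788012958402726053563392593510831217730632927190897891
Sum of its 83 digits: 362.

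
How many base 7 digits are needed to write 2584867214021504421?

22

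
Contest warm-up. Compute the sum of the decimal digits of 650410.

6+5+0+4+1+0 = 16

16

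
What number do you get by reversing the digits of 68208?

Reversing 68208 gives 80286.

80286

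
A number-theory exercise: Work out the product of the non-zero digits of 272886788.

2×7×2×8×8×6×7×8×8 = 4816896

4816896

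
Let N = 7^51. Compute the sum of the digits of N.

217

7^51 = 12589255298531885026341962383987545444758743
Sum of its 44 digits: 217.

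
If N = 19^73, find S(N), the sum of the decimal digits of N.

19^73 = 2233638411813024816853081773648251688534529753590642239923912316757382599022775822751448518259
Sum of its 94 digits: 424.

424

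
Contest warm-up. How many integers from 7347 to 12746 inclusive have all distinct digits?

1880

The integers in [7347, 12746] that have all distinct digits: 7348, 7349, 7350, 7351, 7352, 7354, …, 12745, 12746.
1880 qualify.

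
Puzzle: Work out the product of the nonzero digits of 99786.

27216

9×9×7×8×6 = 27216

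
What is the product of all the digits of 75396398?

7×5×3×9×6×3×9×8 = 1224720

1224720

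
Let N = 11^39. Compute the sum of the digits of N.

188

11^39 = 41144777789250865278081232758997200423491
Sum of its 41 digits: 188.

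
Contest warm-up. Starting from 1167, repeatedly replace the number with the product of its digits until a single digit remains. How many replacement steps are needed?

1167 → 42 → 8 (2 steps)

2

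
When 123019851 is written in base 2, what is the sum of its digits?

13

123019851 in base 2 is 111010101010010001001001011.
Digit sum: 1+1+1+0+1+0+1+0+1+0+1+0+0+1+0+0+0+1+0+0+1+0+0+1+0+1+1 = 13.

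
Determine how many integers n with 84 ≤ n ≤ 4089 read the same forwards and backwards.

The integers in [84, 4089] that read the same forwards and backwards: 88, 99, 101, 111, 121, 131, …, 3993, 4004.
123 qualify.

123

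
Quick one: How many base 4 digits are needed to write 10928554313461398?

27

10928554313461398 in base 4 is 212310313121111300302322112, which has 27 digits.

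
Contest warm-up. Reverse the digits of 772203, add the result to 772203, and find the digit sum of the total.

Reversal of 772203 is 302277; 772203 + 302277 = 1074480.
Digit sum of 1074480: 1+0+7+4+4+8+0 = 24.

24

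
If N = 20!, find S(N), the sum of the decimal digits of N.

54

20! = 2432902008176640000
Sum of its 19 digits: 54.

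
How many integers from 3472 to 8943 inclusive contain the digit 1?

The integers in [3472, 8943] that contain the digit 1: 3481, 3491, 3501, 3510, 3511, 3512, …, 8931, 8941.
1447 qualify.

1447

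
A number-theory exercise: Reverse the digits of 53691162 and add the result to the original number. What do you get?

Reverse of 53691162 is 26119635.
53691162 + 26119635 = 79810797

79810797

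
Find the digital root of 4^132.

1

The digital root of n equals n mod 9 (or 9 when 9 | n), so we need 4^132 mod 9.
4^132 ≡ 1 (mod 9), so the digital root is 1.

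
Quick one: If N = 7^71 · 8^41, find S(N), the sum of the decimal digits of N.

473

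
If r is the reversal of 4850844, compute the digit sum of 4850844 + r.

30

Reversal of 4850844 is 4480584; 4850844 + 4480584 = 9331428.
Digit sum of 9331428: 9+3+3+1+4+2+8 = 30.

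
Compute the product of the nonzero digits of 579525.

5×7×9×5×2×5 = 15750

15750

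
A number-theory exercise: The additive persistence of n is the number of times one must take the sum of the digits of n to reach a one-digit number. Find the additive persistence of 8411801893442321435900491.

8411801893442321435900491 → 94 → 13 → 4 (3 steps)

3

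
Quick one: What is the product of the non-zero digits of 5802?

80

5×8×2 = 80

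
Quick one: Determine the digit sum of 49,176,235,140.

42

4+9+1+7+6+2+3+5+1+4+0 = 42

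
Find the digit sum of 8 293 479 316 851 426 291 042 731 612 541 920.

137

8+2+9+3+4+7+9+3+1+6+8+5+1+4+2+6+2+9+1+0+4+2+7+3+1+6+1+2+5+4+1+9+2+0 = 137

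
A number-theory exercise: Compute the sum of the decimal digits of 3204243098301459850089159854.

3+2+0+4+2+4+3+0+9+8+3+0+1+4+5+9+8+5+0+0+8+9+1+5+9+8+5+4 = 119

119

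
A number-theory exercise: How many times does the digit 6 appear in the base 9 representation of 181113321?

1

181113321 in base 9 is 417714683.
The digit 6 appears 1 time.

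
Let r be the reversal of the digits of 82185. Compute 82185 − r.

24057

Reverse of 82185 is 58128.
82185 − 58128 = 24057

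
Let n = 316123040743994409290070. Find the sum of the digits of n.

87

3+1+6+1+2+3+0+4+0+7+4+3+9+9+4+4+0+9+2+9+0+0+7+0 = 87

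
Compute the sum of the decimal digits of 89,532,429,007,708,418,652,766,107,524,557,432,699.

178

8+9+5+3+2+4+2+9+0+0+7+7+0+8+4+1+8+6+5+2+7+6+6+1+0+7+5+2+4+5+5+7+4+3+2+6+9+9 = 178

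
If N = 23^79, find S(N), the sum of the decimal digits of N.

473

23^79 = 377136916036719379357080255530026047930733649748554226841039586430617722050933700161527321714659968975035687
Sum of its 108 digits: 473.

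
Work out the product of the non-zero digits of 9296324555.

9×2×9×6×3×2×4×5×5×5 = 2916000

2916000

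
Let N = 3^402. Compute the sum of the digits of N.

828

3^402 = 634957119778979931412178444183413165948571546515085841865841008883358769964246407409213686765024207423394571013428203206802368137646421100247305760090817313251642567913842818731989550006792009
Sum of its 192 digits: 828.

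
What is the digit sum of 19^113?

559

19^113 = 3156144711224622406574156525268164145308490749124715514526554649598602104214132133822653018203811693521913344024650014278208913260696019390559059
Sum of its 145 digits: 559.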